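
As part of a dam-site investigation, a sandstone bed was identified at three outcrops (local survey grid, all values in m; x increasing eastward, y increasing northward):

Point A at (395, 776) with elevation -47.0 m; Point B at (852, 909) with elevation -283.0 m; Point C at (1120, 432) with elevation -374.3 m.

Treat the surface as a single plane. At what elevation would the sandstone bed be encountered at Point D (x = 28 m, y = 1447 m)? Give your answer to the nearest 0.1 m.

76.5 m

Two edge vectors: Point A→Point B = (457, 133, -236), Point A→Point C = (725, -344, -327.3).
Normal n = (Point A→Point B) × (Point A→Point C) = (-124714.9, -21523.9, -253633).
So ∂z/∂x = −n_x/n_z = −0.491714 and ∂z/∂y = −n_y/n_z = −0.084862.
Intercept c from Point A: -47 + 194.23 + 65.85 = 213.08.
At (28, 1447): z = −13.8 − 122.8 + 213.08 = 76.5 m.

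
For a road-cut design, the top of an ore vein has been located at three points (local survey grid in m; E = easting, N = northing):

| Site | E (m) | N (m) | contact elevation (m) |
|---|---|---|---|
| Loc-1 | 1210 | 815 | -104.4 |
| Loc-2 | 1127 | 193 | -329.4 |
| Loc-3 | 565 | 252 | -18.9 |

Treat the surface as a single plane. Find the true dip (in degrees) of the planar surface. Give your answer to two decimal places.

33.61°

Let the plane be z = a·E + b·N + c.
Loc-2−Loc-1: −83a − 622b = −225;  Loc-3−Loc-1: −645a − 563b = 85.5.
Solving gives a = −0.50741, b = 0.42944.
Gradient magnitude |∇z| = √(a² + b²) = √(0.25746 + 0.18442) = 0.66474.
True dip = arctan(0.66474) = 33.61°, dipping toward SE (azimuth ≈ 130°).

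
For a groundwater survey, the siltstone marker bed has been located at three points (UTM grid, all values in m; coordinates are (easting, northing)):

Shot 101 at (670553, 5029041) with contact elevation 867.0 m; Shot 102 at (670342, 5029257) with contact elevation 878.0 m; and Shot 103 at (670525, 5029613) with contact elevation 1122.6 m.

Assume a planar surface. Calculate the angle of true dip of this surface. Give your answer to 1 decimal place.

Two edge vectors: Shot 101→Shot 102 = (-211, 216, 11), Shot 101→Shot 103 = (-28, 572, 255.6).
Normal n = (Shot 101→Shot 102) × (Shot 101→Shot 103) = (48917.6, 53623.6, -114644).
So ∂z/∂E = −n_x/n_z = 0.42669 and ∂z/∂N = −n_y/n_z = 0.46774.
Gradient magnitude |∇z| = √(a² + b²) = √(0.18207 + 0.21878) = 0.63312.
True dip = arctan(0.63312) = 32.3°, dipping toward SW (azimuth ≈ 222°).

32.3°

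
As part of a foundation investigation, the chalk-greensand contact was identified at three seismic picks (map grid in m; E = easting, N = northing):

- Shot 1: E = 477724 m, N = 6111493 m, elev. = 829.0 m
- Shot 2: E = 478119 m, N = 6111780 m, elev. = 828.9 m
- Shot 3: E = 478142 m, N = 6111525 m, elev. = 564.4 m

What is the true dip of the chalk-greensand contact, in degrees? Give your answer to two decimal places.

50.27°

Let the plane be z = a·E + b·N + c.
Shot 2−Shot 1: 395a + 287b = −0.1;  Shot 3−Shot 1: 418a + 32b = −264.6.
Solving gives a = −0.70754, b = 0.97344.
Gradient magnitude |∇z| = √(a² + b²) = √(0.50061 + 0.94758) = 1.20341.
True dip = arctan(1.20341) = 50.27°, dipping toward SE (azimuth ≈ 144°).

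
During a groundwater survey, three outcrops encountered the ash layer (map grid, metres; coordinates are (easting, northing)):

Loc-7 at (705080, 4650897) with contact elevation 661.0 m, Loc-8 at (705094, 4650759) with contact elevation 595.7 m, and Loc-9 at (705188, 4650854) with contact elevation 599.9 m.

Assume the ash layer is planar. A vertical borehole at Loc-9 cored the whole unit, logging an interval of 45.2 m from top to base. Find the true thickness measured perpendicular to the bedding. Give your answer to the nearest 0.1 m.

Two edge vectors: Loc-7→Loc-8 = (14, -138, -65.3), Loc-7→Loc-9 = (108, -43, -61.1).
Normal n = (Loc-7→Loc-8) × (Loc-7→Loc-9) = (5623.9, -6197, 14302).
So ∂z/∂E = −n_x/n_z = −0.39322 and ∂z/∂N = −n_y/n_z = 0.43330.
|∇z| = √(a²+b²) = 0.58512, so dip δ = arctan(0.58512) = 30.33°.
True thickness = vertical thickness × cos δ = 45.2 × cos 30.33° = 39.0 m.

39.0 m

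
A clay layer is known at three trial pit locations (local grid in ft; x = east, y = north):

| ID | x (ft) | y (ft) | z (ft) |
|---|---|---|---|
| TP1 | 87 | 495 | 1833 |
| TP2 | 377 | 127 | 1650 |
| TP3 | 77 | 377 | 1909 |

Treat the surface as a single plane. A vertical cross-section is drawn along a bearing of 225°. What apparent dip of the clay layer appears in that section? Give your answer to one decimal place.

52.5°

Two edge vectors: TP1→TP2 = (290, -368, -183), TP1→TP3 = (-10, -118, 76).
Normal n = (TP1→TP2) × (TP1→TP3) = (-49562, -20210, -37900).
So ∂z/∂x = −n_x/n_z = −1.30770 and ∂z/∂y = −n_y/n_z = −0.53325.
Unit vector along 225° is (sin 225°, cos 225°) = (-0.7071, -0.7071).
Slope in that direction = a·(-0.7071) + b·(-0.7071) = 1.30175.
Apparent dip = arctan|1.30175| = 52.5° (true dip is 54.7°, so apparent ≤ true as expected).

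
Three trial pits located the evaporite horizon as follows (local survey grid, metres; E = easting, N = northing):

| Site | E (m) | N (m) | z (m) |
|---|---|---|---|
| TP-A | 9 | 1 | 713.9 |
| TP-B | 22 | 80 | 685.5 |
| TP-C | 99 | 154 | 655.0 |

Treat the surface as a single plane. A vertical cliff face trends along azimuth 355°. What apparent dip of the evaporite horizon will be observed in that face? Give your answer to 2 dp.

18.93°

Let the plane be z = a·E + b·N + c.
TP-B−TP-A: 13a + 79b = −28.4;  TP-C−TP-A: 90a + 153b = −58.9.
Solving gives a = −0.06012, b = −0.34960.
Unit vector along 355° is (sin 355°, cos 355°) = (-0.0872, 0.9962).
Slope in that direction = a·(-0.0872) + b·(0.9962) = −0.34303.
Apparent dip = arctan|0.34303| = 18.93° (true dip is 19.5°, so apparent ≤ true as expected).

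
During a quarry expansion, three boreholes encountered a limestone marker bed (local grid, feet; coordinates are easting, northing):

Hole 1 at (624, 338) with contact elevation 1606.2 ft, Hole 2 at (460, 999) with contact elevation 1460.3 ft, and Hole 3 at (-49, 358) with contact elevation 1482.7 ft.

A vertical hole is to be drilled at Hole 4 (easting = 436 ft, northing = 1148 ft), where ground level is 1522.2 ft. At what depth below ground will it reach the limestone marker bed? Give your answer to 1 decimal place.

Two edge vectors: Hole 1→Hole 2 = (-164, 661, -145.9), Hole 1→Hole 3 = (-673, 20, -123.5).
Normal n = (Hole 1→Hole 2) × (Hole 1→Hole 3) = (-78715.5, 77936.7, 441573).
So ∂z/∂easting = −n_x/n_z = 0.178262 and ∂z/∂northing = −n_y/n_z = −0.176498.
Intercept c from Hole 1: 1606.2 − 111.24 + 59.66 = 1554.62.
At (436, 1148): z_contact = 77.72 − 202.62 + 1554.62 = 1429.72 ft.
Depth below ground = 1522.2 − 1429.72 = 92.5 ft.

92.5 ft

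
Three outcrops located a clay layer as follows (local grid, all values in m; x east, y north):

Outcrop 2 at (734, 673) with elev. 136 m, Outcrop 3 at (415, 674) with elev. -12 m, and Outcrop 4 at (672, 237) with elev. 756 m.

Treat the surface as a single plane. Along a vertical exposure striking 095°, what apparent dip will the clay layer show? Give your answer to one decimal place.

Let the plane be z = a·x + b·y + c.
Outcrop 3−Outcrop 2: −319a + 1b = −148;  Outcrop 4−Outcrop 2: −62a − 436b = 620.
Solving gives a = 0.45929, b = −1.48733.
Unit vector along 095° is (sin 95°, cos 95°) = (0.9962, -0.0872).
Slope in that direction = a·(0.9962) + b·(-0.0872) = 0.58717.
Apparent dip = arctan|0.58717| = 30.4° (true dip is 57.3°, so apparent ≤ true as expected).

30.4°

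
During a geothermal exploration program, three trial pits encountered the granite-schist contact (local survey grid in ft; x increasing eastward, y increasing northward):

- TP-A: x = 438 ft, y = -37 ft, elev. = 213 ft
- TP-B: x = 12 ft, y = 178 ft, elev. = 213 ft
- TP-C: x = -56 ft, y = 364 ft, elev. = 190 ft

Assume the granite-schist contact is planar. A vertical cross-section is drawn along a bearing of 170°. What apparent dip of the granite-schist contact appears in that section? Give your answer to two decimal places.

Let the plane be z = a·x + b·y + c.
TP-B−TP-A: −426a + 215b = 0;  TP-C−TP-A: −494a + 401b = −23.
Solving gives a = −0.07653, b = −0.15163.
Unit vector along 170° is (sin 170°, cos 170°) = (0.1736, -0.9848).
Slope in that direction = a·(0.1736) + b·(-0.9848) = 0.13604.
Apparent dip = arctan|0.13604| = 7.75° (true dip is 9.6°, so apparent ≤ true as expected).

7.75°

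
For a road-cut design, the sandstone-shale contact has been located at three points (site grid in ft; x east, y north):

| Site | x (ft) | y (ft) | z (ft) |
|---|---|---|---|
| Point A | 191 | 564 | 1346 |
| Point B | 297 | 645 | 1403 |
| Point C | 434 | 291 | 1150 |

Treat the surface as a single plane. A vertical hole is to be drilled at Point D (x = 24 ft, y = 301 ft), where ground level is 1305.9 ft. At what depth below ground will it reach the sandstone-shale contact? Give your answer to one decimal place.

146.1 ft

Two edge vectors: Point A→Point B = (106, 81, 57), Point A→Point C = (243, -273, -196).
Normal n = (Point A→Point B) × (Point A→Point C) = (-315, 34627, -48621).
So ∂z/∂x = −n_x/n_z = −0.00648 and ∂z/∂y = −n_y/n_z = 0.71218.
Intercept c from Point A: 1346 + 1.24 − 401.67 = 945.57.
At (24, 301): z_contact = −0.16 + 214.37 + 945.57 = 1159.78 ft.
Depth below ground = 1305.9 − 1159.78 = 146.1 ft.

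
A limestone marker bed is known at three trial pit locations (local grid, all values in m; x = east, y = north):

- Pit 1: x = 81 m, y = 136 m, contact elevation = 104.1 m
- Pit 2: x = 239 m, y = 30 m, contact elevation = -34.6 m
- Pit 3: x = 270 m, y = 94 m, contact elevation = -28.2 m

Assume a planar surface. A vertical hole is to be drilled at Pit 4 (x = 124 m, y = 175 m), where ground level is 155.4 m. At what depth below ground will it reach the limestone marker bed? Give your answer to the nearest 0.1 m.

Let the plane be z = a·x + b·y + c.
Pit 2−Pit 1: 158a − 106b = −138.7;  Pit 3−Pit 1: 189a − 42b = −132.3.
Solving gives a = −0.61191, b = 0.39639.
Then c = 104.1 − a·81 − b·136 = 99.76.
At (124, 175): z_contact = −75.88 + 69.37 + 99.76 = 93.25 m.
Depth below ground = 155.4 − 93.25 = 62.2 m.

62.2 m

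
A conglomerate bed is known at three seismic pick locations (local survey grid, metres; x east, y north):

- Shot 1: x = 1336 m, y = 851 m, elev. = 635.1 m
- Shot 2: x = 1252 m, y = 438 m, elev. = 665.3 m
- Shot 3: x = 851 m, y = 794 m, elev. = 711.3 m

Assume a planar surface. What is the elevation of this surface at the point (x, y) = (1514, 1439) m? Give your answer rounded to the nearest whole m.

Let the plane be z = a·x + b·y + c.
Shot 2−Shot 1: −84a − 413b = 30.2;  Shot 3−Shot 1: −485a − 57b = 76.2.
Solving gives a = −0.15216, b = −0.04218.
Then c = 635.1 − a·1336 − b·851 = 874.27.
At (1514, 1439): z = −230.4 − 60.7 + 874.27 = 583.2 m.

583 m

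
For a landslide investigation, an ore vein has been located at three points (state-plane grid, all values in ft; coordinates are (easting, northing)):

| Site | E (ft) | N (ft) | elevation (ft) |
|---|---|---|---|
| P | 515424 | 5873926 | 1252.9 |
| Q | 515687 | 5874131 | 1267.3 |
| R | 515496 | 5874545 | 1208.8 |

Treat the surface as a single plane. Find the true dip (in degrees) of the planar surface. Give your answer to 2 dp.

8.44°

Let the plane be z = a·E + b·N + c.
Q−P: 263a + 205b = 14.4;  R−P: 72a + 619b = −44.1.
Solving gives a = 0.12128, b = −0.08535.
Gradient magnitude |∇z| = √(a² + b²) = √(0.01471 + 0.00728) = 0.14830.
True dip = arctan(0.14830) = 8.44°, dipping toward NW (azimuth ≈ 305°).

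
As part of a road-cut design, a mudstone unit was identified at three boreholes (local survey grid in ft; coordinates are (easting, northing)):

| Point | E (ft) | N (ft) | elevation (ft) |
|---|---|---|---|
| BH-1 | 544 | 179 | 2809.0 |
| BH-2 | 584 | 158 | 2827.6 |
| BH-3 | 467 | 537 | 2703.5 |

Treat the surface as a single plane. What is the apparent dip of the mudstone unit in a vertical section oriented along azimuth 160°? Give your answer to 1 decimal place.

18.0°

Two edge vectors: BH-1→BH-2 = (40, -21, 18.6), BH-1→BH-3 = (-77, 358, -105.5).
Normal n = (BH-1→BH-2) × (BH-1→BH-3) = (-4443.3, 2787.8, 12703).
So ∂z/∂E = −n_x/n_z = 0.34978 and ∂z/∂N = −n_y/n_z = −0.21946.
Unit vector along 160° is (sin 160°, cos 160°) = (0.3420, -0.9397).
Slope in that direction = a·(0.3420) + b·(-0.9397) = 0.32586.
Apparent dip = arctan|0.32586| = 18.0° (true dip is 22.4°, so apparent ≤ true as expected).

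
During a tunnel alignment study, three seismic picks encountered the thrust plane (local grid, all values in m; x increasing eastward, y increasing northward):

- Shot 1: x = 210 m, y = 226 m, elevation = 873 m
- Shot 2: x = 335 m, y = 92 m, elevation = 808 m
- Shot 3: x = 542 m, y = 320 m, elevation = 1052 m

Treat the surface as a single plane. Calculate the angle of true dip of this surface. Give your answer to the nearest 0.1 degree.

Two edge vectors: Shot 1→Shot 2 = (125, -134, -65), Shot 1→Shot 3 = (332, 94, 179).
Normal n = (Shot 1→Shot 2) × (Shot 1→Shot 3) = (-17876, -43955, 56238).
So ∂z/∂x = −n_x/n_z = 0.31786 and ∂z/∂y = −n_y/n_z = 0.78159.
Gradient magnitude |∇z| = √(a² + b²) = √(0.10104 + 0.61088) = 0.84375.
True dip = arctan(0.84375) = 40.2°, dipping toward SSW (azimuth ≈ 202°).

40.2°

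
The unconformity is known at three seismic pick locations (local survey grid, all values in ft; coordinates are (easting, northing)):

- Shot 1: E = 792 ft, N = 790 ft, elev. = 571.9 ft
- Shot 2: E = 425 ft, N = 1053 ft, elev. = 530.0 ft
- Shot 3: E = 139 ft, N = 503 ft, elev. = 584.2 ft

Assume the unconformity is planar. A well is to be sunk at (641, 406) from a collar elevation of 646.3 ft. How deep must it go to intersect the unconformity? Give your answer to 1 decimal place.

Two edge vectors: Shot 1→Shot 2 = (-367, 263, -41.9), Shot 1→Shot 3 = (-653, -287, 12.3).
Normal n = (Shot 1→Shot 2) × (Shot 1→Shot 3) = (-8790.4, 31874.8, 277068).
So ∂z/∂E = −n_x/n_z = 0.031727 and ∂z/∂N = −n_y/n_z = −0.115043.
Intercept c from Shot 1: 571.9 − 25.13 + 90.88 = 637.66.
At (641, 406): z_contact = 20.34 − 46.71 + 637.66 = 611.29 ft.
Depth below ground = 646.3 − 611.29 = 35.0 ft.

35.0 ft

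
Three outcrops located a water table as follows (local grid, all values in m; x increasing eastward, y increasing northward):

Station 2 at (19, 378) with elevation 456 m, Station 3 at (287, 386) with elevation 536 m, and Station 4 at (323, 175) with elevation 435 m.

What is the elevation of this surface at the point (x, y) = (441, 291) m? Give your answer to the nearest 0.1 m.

Let the plane be z = a·x + b·y + c.
Station 3−Station 2: 268a + 8b = 80;  Station 4−Station 2: 304a − 203b = −21.
Solving gives a = 0.28278, b = 0.52692.
Then c = 456 − a·19 − b·378 = 251.45.
At (441, 291): z = 124.7 + 153.3 + 251.45 = 529.5 m.

529.5 m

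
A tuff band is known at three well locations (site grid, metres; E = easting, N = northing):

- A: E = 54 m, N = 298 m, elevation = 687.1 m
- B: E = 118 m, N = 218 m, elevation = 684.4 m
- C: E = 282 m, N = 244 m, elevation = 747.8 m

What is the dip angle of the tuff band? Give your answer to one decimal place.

24.5°

Two edge vectors: A→B = (64, -80, -2.7), A→C = (228, -54, 60.7).
Normal n = (A→B) × (A→C) = (-5001.8, -4500.4, 14784).
So ∂z/∂E = −n_x/n_z = 0.33833 and ∂z/∂N = −n_y/n_z = 0.30441.
Gradient magnitude |∇z| = √(a² + b²) = √(0.11446 + 0.09267) = 0.45511.
True dip = arctan(0.45511) = 24.5°, dipping toward SW (azimuth ≈ 228°).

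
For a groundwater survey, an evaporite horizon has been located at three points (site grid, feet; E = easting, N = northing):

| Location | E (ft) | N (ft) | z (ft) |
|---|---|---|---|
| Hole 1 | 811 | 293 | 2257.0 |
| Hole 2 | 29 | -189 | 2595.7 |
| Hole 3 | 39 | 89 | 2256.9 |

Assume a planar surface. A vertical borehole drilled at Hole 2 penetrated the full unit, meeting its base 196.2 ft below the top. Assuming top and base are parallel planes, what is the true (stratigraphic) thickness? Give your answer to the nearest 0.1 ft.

Two edge vectors: Hole 1→Hole 2 = (-782, -482, 338.7), Hole 1→Hole 3 = (-772, -204, -0.1).
Normal n = (Hole 1→Hole 2) × (Hole 1→Hole 3) = (69143, -261554.6, -212576).
So ∂z/∂E = −n_x/n_z = 0.32526 and ∂z/∂N = −n_y/n_z = −1.23041.
|∇z| = √(a²+b²) = 1.27267, so dip δ = arctan(1.27267) = 51.84°.
True thickness = vertical thickness × cos δ = 196.2 × cos 51.84° = 121.2 ft.

121.2 ft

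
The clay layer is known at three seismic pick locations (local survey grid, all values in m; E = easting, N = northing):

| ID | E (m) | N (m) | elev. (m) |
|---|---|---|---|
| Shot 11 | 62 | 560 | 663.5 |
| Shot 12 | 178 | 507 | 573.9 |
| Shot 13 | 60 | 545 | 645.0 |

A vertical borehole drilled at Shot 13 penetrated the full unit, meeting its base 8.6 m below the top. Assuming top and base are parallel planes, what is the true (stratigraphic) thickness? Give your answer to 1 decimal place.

Let the plane be z = a·E + b·N + c.
Shot 12−Shot 11: 116a − 53b = −89.6;  Shot 13−Shot 11: −2a − 15b = −18.5.
Solving gives a = −0.19691, b = 1.25959.
|∇z| = √(a²+b²) = 1.27489, so dip δ = arctan(1.27489) = 51.89°.
True thickness = vertical thickness × cos δ = 8.6 × cos 51.89° = 5.3 m.

5.3 m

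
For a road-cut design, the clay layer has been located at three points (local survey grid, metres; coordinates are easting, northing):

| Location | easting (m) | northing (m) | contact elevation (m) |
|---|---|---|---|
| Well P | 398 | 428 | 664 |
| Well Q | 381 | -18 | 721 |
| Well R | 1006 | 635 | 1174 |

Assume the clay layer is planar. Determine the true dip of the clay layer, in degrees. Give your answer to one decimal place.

42.3°

Two edge vectors: Well P→Well Q = (-17, -446, 57), Well P→Well R = (608, 207, 510).
Normal n = (Well P→Well Q) × (Well P→Well R) = (-239259, 43326, 267649).
So ∂z/∂easting = −n_x/n_z = 0.89393 and ∂z/∂northing = −n_y/n_z = −0.16188.
Gradient magnitude |∇z| = √(a² + b²) = √(0.79911 + 0.02620) = 0.90847.
True dip = arctan(0.90847) = 42.3°, dipping toward W (azimuth ≈ 280°).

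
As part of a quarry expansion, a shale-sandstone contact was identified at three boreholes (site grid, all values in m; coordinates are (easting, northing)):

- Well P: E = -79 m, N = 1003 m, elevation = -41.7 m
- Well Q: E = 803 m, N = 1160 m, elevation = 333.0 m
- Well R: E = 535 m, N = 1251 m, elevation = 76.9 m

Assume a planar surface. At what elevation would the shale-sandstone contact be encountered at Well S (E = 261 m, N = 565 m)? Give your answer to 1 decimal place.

Two edge vectors: Well P→Well Q = (882, 157, 374.7), Well P→Well R = (614, 248, 118.6).
Normal n = (Well P→Well Q) × (Well P→Well R) = (-74305.4, 125460.6, 122338).
So ∂z/∂E = −n_x/n_z = 0.607378 and ∂z/∂N = −n_y/n_z = −1.025524.
Intercept c from Well P: -41.7 + 47.98 + 1028.60 = 1034.88.
At (261, 565): z = 158.5 − 579.4 + 1034.88 = 614.0 m.

614.0 m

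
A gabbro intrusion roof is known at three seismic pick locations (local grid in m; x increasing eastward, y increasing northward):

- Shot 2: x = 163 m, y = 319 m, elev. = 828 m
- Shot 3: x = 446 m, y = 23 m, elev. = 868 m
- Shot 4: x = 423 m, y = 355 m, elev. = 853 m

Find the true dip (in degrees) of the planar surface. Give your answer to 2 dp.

Let the plane be z = a·x + b·y + c.
Shot 3−Shot 2: 283a − 296b = 40;  Shot 4−Shot 2: 260a + 36b = 25.
Solving gives a = 0.10144, b = −0.03815.
Gradient magnitude |∇z| = √(a² + b²) = √(0.01029 + 0.00146) = 0.10837.
True dip = arctan(0.10837) = 6.19°, dipping toward WNW (azimuth ≈ 291°).

6.19°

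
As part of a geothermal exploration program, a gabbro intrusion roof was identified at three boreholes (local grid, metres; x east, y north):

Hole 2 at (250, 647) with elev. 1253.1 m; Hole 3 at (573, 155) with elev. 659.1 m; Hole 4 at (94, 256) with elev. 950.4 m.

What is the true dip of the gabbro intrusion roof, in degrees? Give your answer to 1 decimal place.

Two edge vectors: Hole 2→Hole 3 = (323, -492, -594), Hole 2→Hole 4 = (-156, -391, -302.7).
Normal n = (Hole 2→Hole 3) × (Hole 2→Hole 4) = (-83325.6, 190436.1, -203045).
So ∂z/∂x = −n_x/n_z = −0.41038 and ∂z/∂y = −n_y/n_z = 0.93790.
Gradient magnitude |∇z| = √(a² + b²) = √(0.16841 + 0.87966) = 1.02375.
True dip = arctan(1.02375) = 45.7°, dipping toward SSE (azimuth ≈ 156°).

45.7°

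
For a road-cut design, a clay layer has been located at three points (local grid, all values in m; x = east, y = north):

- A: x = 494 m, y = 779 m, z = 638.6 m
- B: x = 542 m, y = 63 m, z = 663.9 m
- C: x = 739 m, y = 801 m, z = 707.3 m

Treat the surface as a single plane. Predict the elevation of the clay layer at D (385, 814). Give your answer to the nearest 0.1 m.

607.3 m

Let the plane be z = a·x + b·y + c.
B−A: 48a − 716b = 25.3;  C−A: 245a + 22b = 68.7.
Solving gives a = 0.28188, b = −0.01644.
Then c = 638.6 − a·494 − b·779 = 512.15.
At (385, 814): z = 108.5 − 13.4 + 512.15 = 607.3 m.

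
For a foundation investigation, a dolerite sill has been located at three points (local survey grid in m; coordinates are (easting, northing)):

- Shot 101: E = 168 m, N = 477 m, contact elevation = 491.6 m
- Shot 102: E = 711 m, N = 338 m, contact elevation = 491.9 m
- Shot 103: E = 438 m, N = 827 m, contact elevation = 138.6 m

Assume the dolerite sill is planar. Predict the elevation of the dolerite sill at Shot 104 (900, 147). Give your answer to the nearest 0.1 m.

Two edge vectors: Shot 101→Shot 102 = (543, -139, 0.3), Shot 101→Shot 103 = (270, 350, -353).
Normal n = (Shot 101→Shot 102) × (Shot 101→Shot 103) = (48962, 191760, 227580).
So ∂z/∂E = −n_x/n_z = −0.21514 and ∂z/∂N = −n_y/n_z = −0.84260.
Intercept c from Shot 101: 491.6 + 36.14 + 401.92 = 929.67.
At (900, 147): z = −193.6 − 123.9 + 929.67 = 612.2 m.

612.2 m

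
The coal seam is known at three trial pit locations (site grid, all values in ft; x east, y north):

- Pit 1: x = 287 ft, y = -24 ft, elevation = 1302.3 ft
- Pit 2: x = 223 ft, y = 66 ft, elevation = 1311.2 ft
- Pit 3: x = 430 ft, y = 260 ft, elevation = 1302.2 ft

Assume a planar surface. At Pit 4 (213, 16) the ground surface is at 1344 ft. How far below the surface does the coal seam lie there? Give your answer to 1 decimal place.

Let the plane be z = a·x + b·y + c.
Pit 2−Pit 1: −64a + 90b = 8.9;  Pit 3−Pit 1: 143a + 284b = −0.1.
Solving gives a = −0.08170, b = 0.04079.
Then c = 1302.3 − a·287 − b·-24 = 1326.73.
At (213, 16): z_contact = −17.40 + 0.65 + 1326.73 = 1309.98 ft.
Depth below ground = 1344 − 1309.98 = 34.0 ft.

34.0 ft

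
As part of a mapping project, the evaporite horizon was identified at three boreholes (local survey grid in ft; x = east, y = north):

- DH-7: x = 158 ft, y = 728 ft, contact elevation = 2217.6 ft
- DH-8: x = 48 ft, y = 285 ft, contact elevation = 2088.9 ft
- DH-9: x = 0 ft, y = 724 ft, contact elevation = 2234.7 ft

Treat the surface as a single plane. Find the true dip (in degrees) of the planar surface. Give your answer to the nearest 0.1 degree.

18.8°

Let the plane be z = a·x + b·y + c.
DH-8−DH-7: −110a − 443b = −128.7;  DH-9−DH-7: −158a − 4b = 17.1.
Solving gives a = −0.11631, b = 0.31940.
Gradient magnitude |∇z| = √(a² + b²) = √(0.01353 + 0.10202) = 0.33992.
True dip = arctan(0.33992) = 18.8°, dipping toward SSE (azimuth ≈ 160°).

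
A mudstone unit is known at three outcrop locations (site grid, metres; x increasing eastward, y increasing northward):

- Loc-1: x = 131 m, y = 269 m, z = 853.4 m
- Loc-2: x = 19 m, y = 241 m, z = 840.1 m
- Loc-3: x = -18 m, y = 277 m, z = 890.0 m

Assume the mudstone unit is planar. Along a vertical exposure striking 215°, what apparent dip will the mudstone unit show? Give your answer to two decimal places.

41.31°

Let the plane be z = a·x + b·y + c.
Loc-2−Loc-1: −112a − 28b = −13.3;  Loc-3−Loc-1: −149a + 8b = 36.6.
Solving gives a = −0.18122, b = 1.19986.
Unit vector along 215° is (sin 215°, cos 215°) = (-0.5736, -0.8192).
Slope in that direction = a·(-0.5736) + b·(-0.8192) = −0.87893.
Apparent dip = arctan|0.87893| = 41.31° (true dip is 50.5°, so apparent ≤ true as expected).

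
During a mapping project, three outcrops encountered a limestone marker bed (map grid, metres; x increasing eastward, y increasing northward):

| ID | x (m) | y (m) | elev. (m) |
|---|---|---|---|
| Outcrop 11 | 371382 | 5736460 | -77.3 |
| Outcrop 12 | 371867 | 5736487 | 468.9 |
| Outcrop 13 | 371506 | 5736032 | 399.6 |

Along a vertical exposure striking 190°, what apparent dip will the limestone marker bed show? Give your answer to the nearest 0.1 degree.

29.3°

Two edge vectors: Outcrop 11→Outcrop 12 = (485, 27, 546.2), Outcrop 11→Outcrop 13 = (124, -428, 476.9).
Normal n = (Outcrop 11→Outcrop 12) × (Outcrop 11→Outcrop 13) = (246649.9, -163567.7, -210928).
So ∂z/∂x = −n_x/n_z = 1.16936 and ∂z/∂y = −n_y/n_z = −0.77547.
Unit vector along 190° is (sin 190°, cos 190°) = (-0.1736, -0.9848).
Slope in that direction = a·(-0.1736) + b·(-0.9848) = 0.56063.
Apparent dip = arctan|0.56063| = 29.3° (true dip is 54.5°, so apparent ≤ true as expected).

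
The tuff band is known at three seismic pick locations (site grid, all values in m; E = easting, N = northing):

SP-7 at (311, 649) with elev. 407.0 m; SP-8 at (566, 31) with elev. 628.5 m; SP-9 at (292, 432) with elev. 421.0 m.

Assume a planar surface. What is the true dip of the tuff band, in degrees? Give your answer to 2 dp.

30.92°

Let the plane be z = a·E + b·N + c.
SP-8−SP-7: 255a − 618b = 221.5;  SP-9−SP-7: −19a − 217b = 14.
Solving gives a = 0.58759, b = −0.11596.
Gradient magnitude |∇z| = √(a² + b²) = √(0.34526 + 0.01345) = 0.59892.
True dip = arctan(0.59892) = 30.92°, dipping toward W (azimuth ≈ 281°).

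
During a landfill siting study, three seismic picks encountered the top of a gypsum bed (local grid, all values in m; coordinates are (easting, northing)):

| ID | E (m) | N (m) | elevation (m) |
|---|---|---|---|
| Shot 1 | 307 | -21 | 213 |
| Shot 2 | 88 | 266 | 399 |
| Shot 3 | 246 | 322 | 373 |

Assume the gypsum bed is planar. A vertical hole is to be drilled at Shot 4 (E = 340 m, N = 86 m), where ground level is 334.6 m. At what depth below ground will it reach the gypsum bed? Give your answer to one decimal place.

Let the plane be z = a·E + b·N + c.
Shot 2−Shot 1: −219a + 287b = 186;  Shot 3−Shot 1: −61a + 343b = 160.
Solving gives a = −0.31033, b = 0.41128.
Then c = 213 − a·307 − b·-21 = 316.91.
At (340, 86): z_contact = −105.51 + 35.37 + 316.91 = 246.77 m.
Depth below ground = 334.6 − 246.77 = 87.8 m.

87.8 m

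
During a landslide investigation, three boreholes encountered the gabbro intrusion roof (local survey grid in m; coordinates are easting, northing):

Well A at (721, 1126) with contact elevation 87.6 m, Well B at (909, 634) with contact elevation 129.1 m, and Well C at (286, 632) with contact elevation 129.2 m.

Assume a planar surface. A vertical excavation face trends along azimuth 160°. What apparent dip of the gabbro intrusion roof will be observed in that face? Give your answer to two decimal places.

Let the plane be z = a·easting + b·northing + c.
Well B−Well A: 188a − 492b = 41.5;  Well C−Well A: −435a − 494b = 41.6.
Solving gives a = 0.00011, b = −0.08431.
Unit vector along 160° is (sin 160°, cos 160°) = (0.3420, -0.9397).
Slope in that direction = a·(0.3420) + b·(-0.9397) = 0.07926.
Apparent dip = arctan|0.07926| = 4.53° (true dip is 4.8°, so apparent ≤ true as expected).

4.53°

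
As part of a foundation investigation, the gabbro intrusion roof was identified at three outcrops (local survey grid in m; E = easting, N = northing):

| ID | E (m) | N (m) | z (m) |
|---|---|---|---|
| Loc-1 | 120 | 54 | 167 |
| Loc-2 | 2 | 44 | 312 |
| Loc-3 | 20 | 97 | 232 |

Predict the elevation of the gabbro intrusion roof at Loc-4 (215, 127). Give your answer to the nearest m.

Two edge vectors: Loc-1→Loc-2 = (-118, -10, 145), Loc-1→Loc-3 = (-100, 43, 65).
Normal n = (Loc-1→Loc-2) × (Loc-1→Loc-3) = (-6885, -6830, -6074).
So ∂z/∂E = −n_x/n_z = −1.13352 and ∂z/∂N = −n_y/n_z = −1.12446.
Intercept c from Loc-1: 167 + 136.02 + 60.72 = 363.74.
At (215, 127): z = −243.7 − 142.8 + 363.74 = -22.8 m.

-23 m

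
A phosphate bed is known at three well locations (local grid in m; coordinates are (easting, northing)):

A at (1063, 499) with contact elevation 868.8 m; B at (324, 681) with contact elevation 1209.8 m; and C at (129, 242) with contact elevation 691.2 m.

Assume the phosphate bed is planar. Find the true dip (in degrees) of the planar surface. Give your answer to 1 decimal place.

51.5°

Let the plane be z = a·E + b·N + c.
B−A: −739a + 182b = 341;  C−A: −934a − 257b = −177.6.
Solving gives a = −0.15369, b = 1.24959.
Gradient magnitude |∇z| = √(a² + b²) = √(0.02362 + 1.56147) = 1.25900.
True dip = arctan(1.25900) = 51.5°, dipping toward S (azimuth ≈ 173°).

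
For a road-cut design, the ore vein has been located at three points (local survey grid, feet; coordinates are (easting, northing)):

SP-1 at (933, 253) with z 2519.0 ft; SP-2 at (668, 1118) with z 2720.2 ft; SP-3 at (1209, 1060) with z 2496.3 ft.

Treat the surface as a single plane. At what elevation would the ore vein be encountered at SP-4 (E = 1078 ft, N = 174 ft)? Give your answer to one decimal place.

Let the plane be z = a·E + b·N + c.
SP-2−SP-1: −265a + 865b = 201.2;  SP-3−SP-1: 276a + 807b = −22.7.
Solving gives a = −0.402134, b = 0.109404.
Then c = 2519 − a·933 − b·253 = 2866.51.
At (1078, 174): z = −433.5 + 19.0 + 2866.51 = 2452.0 ft.

2452.0 ft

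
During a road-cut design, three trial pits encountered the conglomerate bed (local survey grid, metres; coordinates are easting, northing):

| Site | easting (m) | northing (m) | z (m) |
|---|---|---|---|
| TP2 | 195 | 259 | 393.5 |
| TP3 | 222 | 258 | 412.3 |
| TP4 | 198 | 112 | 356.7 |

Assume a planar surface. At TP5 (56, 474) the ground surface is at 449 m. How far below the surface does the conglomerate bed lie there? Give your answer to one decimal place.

96.7 m

Two edge vectors: TP2→TP3 = (27, -1, 18.8), TP2→TP4 = (3, -147, -36.8).
Normal n = (TP2→TP3) × (TP2→TP4) = (2800.4, 1050, -3966).
So ∂z/∂easting = −n_x/n_z = 0.70610 and ∂z/∂northing = −n_y/n_z = 0.26475.
Intercept c from TP2: 393.5 − 137.69 − 68.57 = 187.24.
At (56, 474): z_contact = 39.54 + 125.49 + 187.24 = 352.27 m.
Depth below ground = 449 − 352.27 = 96.7 m.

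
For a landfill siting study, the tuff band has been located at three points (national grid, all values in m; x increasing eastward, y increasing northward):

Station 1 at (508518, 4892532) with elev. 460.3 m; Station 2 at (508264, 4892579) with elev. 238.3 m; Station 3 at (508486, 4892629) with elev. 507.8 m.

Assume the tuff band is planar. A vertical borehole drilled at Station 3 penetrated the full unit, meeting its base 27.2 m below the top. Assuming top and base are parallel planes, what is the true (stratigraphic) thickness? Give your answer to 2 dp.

Let the plane be z = a·x + b·y + c.
Station 2−Station 1: −254a + 47b = −222;  Station 3−Station 1: −32a + 97b = 47.5.
Solving gives a = 1.02734, b = 0.82861.
|∇z| = √(a²+b²) = 1.31986, so dip δ = arctan(1.31986) = 52.85°.
True thickness = vertical thickness × cos δ = 27.2 × cos 52.85° = 16.43 m.

16.43 m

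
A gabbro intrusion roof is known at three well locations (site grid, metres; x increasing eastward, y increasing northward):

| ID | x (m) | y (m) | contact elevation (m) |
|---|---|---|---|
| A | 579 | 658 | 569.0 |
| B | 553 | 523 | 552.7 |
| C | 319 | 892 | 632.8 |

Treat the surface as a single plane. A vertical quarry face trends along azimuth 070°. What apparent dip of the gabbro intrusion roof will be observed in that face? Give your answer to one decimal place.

Let the plane be z = a·x + b·y + c.
B−A: −26a − 135b = −16.3;  C−A: −260a + 234b = 63.8.
Solving gives a = −0.11652, b = 0.14318.
Unit vector along 070° is (sin 70°, cos 70°) = (0.9397, 0.3420).
Slope in that direction = a·(0.9397) + b·(0.3420) = −0.06052.
Apparent dip = arctan|0.06052| = 3.5° (true dip is 10.5°, so apparent ≤ true as expected).

3.5°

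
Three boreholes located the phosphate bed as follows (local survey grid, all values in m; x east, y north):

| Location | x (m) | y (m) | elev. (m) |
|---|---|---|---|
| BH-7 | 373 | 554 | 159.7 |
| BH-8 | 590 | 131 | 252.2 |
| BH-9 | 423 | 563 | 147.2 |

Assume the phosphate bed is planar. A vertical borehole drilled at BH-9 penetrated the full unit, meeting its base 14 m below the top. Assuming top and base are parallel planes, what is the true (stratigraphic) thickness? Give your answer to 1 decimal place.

13.1 m

Let the plane be z = a·x + b·y + c.
BH-8−BH-7: 217a − 423b = 92.5;  BH-9−BH-7: 50a + 9b = −12.5.
Solving gives a = −0.19283, b = −0.31760.
|∇z| = √(a²+b²) = 0.37156, so dip δ = arctan(0.37156) = 20.38°.
True thickness = vertical thickness × cos δ = 14 × cos 20.38° = 13.1 m.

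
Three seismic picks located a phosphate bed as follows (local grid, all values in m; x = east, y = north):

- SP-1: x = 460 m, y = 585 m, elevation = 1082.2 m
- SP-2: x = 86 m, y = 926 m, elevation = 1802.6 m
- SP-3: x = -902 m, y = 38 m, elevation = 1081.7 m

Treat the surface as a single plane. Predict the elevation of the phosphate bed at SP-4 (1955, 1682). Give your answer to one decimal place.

Two edge vectors: SP-1→SP-2 = (-374, 341, 720.4), SP-1→SP-3 = (-1362, -547, -0.5).
Normal n = (SP-1→SP-2) × (SP-1→SP-3) = (393888.3, -981371.8, 669020).
So ∂z/∂x = −n_x/n_z = −0.588754 and ∂z/∂y = −n_y/n_z = 1.466880.
Intercept c from SP-1: 1082.2 + 270.83 − 858.12 = 494.90.
At (1955, 1682): z = −1151.0 + 2467.3 + 494.90 = 1811.2 m.

1811.2 m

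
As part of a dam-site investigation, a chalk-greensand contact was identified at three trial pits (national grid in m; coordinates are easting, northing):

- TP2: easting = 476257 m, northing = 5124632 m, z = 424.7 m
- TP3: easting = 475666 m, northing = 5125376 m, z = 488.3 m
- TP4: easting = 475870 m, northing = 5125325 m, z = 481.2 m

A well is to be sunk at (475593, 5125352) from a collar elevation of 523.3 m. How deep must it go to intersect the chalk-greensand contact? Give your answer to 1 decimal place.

35.5 m

Let the plane be z = a·easting + b·northing + c.
TP3−TP2: −591a + 744b = 63.6;  TP4−TP2: −387a + 693b = 56.5.
Solving gives a = −0.016761623, b = 0.072169195.
Then c = 424.7 − a·476257 − b·5124632 = −361433.02.
At (475593, 5125352): z_contact = −7971.71 + 369892.53 − 361433.02 = 487.79 m.
Depth below ground = 523.3 − 487.79 = 35.5 m.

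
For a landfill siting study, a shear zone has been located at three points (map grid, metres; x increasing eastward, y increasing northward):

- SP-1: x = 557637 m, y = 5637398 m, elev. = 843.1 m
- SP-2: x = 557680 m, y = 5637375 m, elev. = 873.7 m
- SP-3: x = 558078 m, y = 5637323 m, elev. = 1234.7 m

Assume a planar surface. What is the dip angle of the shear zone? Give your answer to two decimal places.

47.31°

Let the plane be z = a·x + b·y + c.
SP-2−SP-1: 43a − 23b = 30.6;  SP-3−SP-1: 441a − 75b = 391.6.
Solving gives a = 0.97019, b = 0.48341.
Gradient magnitude |∇z| = √(a² + b²) = √(0.94128 + 0.23368) = 1.08395.
True dip = arctan(1.08395) = 47.31°, dipping toward WSW (azimuth ≈ 244°).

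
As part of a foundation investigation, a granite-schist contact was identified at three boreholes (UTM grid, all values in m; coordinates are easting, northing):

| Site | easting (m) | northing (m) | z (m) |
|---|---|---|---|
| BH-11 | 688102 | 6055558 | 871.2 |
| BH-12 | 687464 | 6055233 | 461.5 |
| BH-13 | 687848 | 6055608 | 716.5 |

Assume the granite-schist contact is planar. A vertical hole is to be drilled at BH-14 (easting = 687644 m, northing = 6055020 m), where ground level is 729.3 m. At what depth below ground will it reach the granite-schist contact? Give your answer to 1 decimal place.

Two edge vectors: BH-11→BH-12 = (-638, -325, -409.7), BH-11→BH-13 = (-254, 50, -154.7).
Normal n = (BH-11→BH-12) × (BH-11→BH-13) = (70762.5, 5365.2, -114450).
So ∂z/∂easting = −n_x/n_z = 0.618283093 and ∂z/∂northing = −n_y/n_z = 0.046878113.
Intercept c from BH-11: 871.2 − 425441.83 − 283873.13 = −708443.76.
At (687644, 6055020): z_contact = 425158.66 + 283847.91 − 708443.76 = 562.81 m.
Depth below ground = 729.3 − 562.81 = 166.5 m.

166.5 m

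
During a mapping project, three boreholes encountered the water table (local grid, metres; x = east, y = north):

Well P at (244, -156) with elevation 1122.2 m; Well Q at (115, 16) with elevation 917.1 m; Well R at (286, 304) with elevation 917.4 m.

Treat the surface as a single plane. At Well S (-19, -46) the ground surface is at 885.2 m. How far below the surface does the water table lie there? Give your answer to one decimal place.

54.5 m

Two edge vectors: Well P→Well Q = (-129, 172, -205.1), Well P→Well R = (42, 460, -204.8).
Normal n = (Well P→Well Q) × (Well P→Well R) = (59120.4, -35033.4, -66564).
So ∂z/∂x = −n_x/n_z = 0.88817 and ∂z/∂y = −n_y/n_z = −0.52631.
Intercept c from Well P: 1122.2 − 216.71 − 82.10 = 823.38.
At (-19, -46): z_contact = −16.88 + 24.21 + 823.38 = 830.72 m.
Depth below ground = 885.2 − 830.72 = 54.5 m.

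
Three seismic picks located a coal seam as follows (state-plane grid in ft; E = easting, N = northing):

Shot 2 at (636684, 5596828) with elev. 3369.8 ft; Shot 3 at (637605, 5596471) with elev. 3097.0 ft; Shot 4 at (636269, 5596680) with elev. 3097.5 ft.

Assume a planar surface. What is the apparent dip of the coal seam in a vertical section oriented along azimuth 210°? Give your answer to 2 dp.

50.38°

Two edge vectors: Shot 2→Shot 3 = (921, -357, -272.8), Shot 2→Shot 4 = (-415, -148, -272.3).
Normal n = (Shot 2→Shot 3) × (Shot 2→Shot 4) = (56836.7, 364000.3, -284463).
So ∂z/∂E = −n_x/n_z = 0.19980 and ∂z/∂N = −n_y/n_z = 1.27961.
Unit vector along 210° is (sin 210°, cos 210°) = (-0.5000, -0.8660).
Slope in that direction = a·(-0.5000) + b·(-0.8660) = −1.20807.
Apparent dip = arctan|1.20807| = 50.38° (true dip is 52.3°, so apparent ≤ true as expected).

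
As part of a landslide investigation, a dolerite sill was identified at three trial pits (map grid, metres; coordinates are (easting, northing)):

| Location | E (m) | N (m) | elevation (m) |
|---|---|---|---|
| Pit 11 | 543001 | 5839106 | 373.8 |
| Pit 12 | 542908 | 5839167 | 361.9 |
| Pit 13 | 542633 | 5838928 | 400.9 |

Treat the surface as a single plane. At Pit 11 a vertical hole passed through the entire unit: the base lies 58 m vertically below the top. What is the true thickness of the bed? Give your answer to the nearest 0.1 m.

57.1 m

Two edge vectors: Pit 11→Pit 12 = (-93, 61, -11.9), Pit 11→Pit 13 = (-368, -178, 27.1).
Normal n = (Pit 11→Pit 12) × (Pit 11→Pit 13) = (-465.1, 6899.5, 39002).
So ∂z/∂E = −n_x/n_z = 0.01193 and ∂z/∂N = −n_y/n_z = −0.17690.
|∇z| = √(a²+b²) = 0.17730, so dip δ = arctan(0.17730) = 10.05°.
True thickness = vertical thickness × cos δ = 58 × cos 10.05° = 57.1 m.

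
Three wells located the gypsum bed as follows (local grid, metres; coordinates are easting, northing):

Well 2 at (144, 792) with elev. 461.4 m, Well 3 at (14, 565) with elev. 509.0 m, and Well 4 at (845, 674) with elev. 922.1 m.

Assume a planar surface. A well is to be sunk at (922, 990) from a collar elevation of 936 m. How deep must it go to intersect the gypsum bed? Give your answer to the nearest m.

Two edge vectors: Well 2→Well 3 = (-130, -227, 47.6), Well 2→Well 4 = (701, -118, 460.7).
Normal n = (Well 2→Well 3) × (Well 2→Well 4) = (-98962.1, 93258.6, 174467).
So ∂z/∂easting = −n_x/n_z = 0.56723 and ∂z/∂northing = −n_y/n_z = −0.53453.
Intercept c from Well 2: 461.4 − 81.68 + 423.35 = 803.07.
At (922, 990): z_contact = 523.0 − 529.2 + 803.07 = 796.9 m.
Depth below ground = 936 − 796.9 = 139 m.

139 m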